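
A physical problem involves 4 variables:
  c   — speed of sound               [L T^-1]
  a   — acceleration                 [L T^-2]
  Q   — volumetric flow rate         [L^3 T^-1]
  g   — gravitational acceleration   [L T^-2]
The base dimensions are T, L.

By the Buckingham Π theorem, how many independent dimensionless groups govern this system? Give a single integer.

Write exponents as rows T,L / cols c,a,Q,g:
  T: [-1 -2 -1 -2]
  L: [ 1  1  3  1]
Echelon form has 2 nonzero rows (pivots: c,a)
4 vars − rank 2 = 2 Π groups

2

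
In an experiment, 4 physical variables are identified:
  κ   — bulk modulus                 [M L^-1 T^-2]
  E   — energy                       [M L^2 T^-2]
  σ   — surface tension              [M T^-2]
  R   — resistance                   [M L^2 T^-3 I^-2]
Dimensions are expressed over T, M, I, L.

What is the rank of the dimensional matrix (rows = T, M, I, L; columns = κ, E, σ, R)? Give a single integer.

3

Write exponents as rows T,M,I,L / cols κ,E,σ,R:
  T: [-2 -2 -2 -3]
  M: [ 1  1  1  1]
  I: [ 0  0  0 -2]
  L: [-1  2  0  2]
Echelon form has 3 nonzero rows (pivots: κ,E,R)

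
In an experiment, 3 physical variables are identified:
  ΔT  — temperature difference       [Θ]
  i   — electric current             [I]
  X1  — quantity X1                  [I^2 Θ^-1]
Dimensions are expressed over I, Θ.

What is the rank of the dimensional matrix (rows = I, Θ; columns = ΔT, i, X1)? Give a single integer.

Dimensional matrix (I×Θ by ΔT×i×X1):
  I: [ 0  1  2]
  Θ: [ 1  0 -1]
RREF → pivots at {ΔT,i} ⇒ r = 2

2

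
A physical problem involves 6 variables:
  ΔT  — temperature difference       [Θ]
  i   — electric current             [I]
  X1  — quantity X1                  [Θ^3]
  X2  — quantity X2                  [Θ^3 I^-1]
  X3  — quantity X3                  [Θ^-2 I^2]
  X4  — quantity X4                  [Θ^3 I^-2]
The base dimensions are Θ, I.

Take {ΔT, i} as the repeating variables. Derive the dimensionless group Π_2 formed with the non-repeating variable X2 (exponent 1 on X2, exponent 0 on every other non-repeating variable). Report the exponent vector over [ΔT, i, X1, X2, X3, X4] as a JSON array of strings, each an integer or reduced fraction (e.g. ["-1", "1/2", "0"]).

Dimensional matrix (Θ×I by ΔT×i×X1×X2×X3×X4):
  Θ: [ 1  0  3  3 -2  3]
  I: [ 0  1  0 -1  2 -2]
Row reduction gives pivot columns ΔT,i; rank = 2
Repeat: ΔT,i; free: X1,X2,X3,X4
RREF:
  r0: [   1    0    3    3   -2    3]
  r1: [   0    1    0   -1    2   -2]
Fix exponent of X2 at 1, X1 at 0, X3 at 0, X4 at 0; solve each RREF row for its pivot's exponent:
  r0: exp(ΔT) + (3)·1 = 0 ⇒ exp(ΔT) = -3
  r1: exp(i) + (-1)·1 = 0 ⇒ exp(i) = 1
Π_2 = ΔT^-3 · i · X2

["-3", "1", "0", "1", "0", "0"]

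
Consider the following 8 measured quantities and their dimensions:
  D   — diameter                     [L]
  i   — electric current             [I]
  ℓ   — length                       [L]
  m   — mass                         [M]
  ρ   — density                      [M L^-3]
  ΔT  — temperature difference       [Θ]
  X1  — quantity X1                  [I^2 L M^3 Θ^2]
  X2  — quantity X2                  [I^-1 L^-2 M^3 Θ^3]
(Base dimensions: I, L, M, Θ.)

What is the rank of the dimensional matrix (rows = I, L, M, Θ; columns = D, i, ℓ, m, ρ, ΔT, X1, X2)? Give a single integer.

4

Dimensional matrix (I×L×M×Θ by D×i×ℓ×m×ρ×ΔT×X1×X2):
  I: [ 0  1  0  0  0  0  2 -1]
  L: [ 1  0  1  0 -3  0  1 -2]
  M: [ 0  0  0  1  1  0  3  3]
  Θ: [ 0  0  0  0  0  1  2  3]
RREF → pivots at {D,i,m,ΔT} ⇒ r = 4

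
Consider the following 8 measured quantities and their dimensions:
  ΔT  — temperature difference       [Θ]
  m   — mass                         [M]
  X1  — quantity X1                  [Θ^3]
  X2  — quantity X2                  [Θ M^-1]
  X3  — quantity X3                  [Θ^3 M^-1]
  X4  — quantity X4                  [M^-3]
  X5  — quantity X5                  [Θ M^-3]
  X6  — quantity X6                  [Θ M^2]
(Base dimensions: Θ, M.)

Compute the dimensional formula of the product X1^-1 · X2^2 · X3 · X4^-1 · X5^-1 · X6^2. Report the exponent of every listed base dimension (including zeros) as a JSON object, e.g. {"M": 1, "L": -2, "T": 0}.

{"Θ": 3, "M": 7}

Exponent matrix [Θ,M] × [ΔT,m,X1,X2,X3,X4,X5,X6]:
  Θ: [ 1  0  3  1  3  0  1  1]
  M: [ 0  1  0 -1 -1 -3 -3  2]
  [Θ]: (-1)·3+(2)·1+(1)·3+(-1)·0+(-1)·1+(2)·1 = 3
  [M]: (-1)·0+(2)·-1+(1)·-1+(-1)·-3+(-1)·-3+(2)·2 = 7
⇒ Θ^3 M^7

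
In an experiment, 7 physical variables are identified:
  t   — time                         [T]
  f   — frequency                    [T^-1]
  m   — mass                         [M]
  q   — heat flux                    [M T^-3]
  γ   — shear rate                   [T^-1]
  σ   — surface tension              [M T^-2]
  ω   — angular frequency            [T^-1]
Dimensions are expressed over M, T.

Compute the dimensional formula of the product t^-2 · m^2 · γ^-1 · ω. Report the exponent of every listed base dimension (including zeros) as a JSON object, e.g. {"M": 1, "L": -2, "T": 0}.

Write exponents as rows M,T / cols t,f,m,q,γ,σ,ω:
  M: [ 0  0  1  1  0  1  0]
  T: [ 1 -1  0 -3 -1 -2 -1]
  [M]: (-2)·0+(2)·1+(-1)·0+(1)·0 = 2
  [T]: (-2)·1+(2)·0+(-1)·-1+(1)·-1 = -2
⇒ M^2 T^-2

{"M": 2, "T": -2}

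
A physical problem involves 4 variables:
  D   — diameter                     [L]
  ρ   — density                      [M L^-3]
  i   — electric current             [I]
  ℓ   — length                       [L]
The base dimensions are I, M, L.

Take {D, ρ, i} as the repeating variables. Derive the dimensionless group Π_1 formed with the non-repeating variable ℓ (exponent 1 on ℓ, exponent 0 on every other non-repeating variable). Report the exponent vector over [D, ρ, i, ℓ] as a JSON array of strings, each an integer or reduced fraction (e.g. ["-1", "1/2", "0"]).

Write exponents as rows I,M,L / cols D,ρ,i,ℓ:
  I: [ 0  0  1  0]
  M: [ 0  1  0  0]
  L: [ 1 -3  0  1]
Row reduction gives pivot columns D,ρ,i; rank = 3
Pivot set = {D,ρ,i}, free = {ℓ}
RREF:
  r0: [   1    0    0    1]
  r1: [   0    1    0    0]
  r2: [   0    0    1    0]
Fix exponent of ℓ at 1; solve each RREF row for its pivot's exponent:
  r0: exp(D) + (1)·1 = 0 ⇒ exp(D) = -1
  r1: exp(ρ) + (0)·1 = 0 ⇒ exp(ρ) = 0
  r2: exp(i) + (0)·1 = 0 ⇒ exp(i) = 0
Π_1 = D^-1 · ℓ

["-1", "0", "0", "1"]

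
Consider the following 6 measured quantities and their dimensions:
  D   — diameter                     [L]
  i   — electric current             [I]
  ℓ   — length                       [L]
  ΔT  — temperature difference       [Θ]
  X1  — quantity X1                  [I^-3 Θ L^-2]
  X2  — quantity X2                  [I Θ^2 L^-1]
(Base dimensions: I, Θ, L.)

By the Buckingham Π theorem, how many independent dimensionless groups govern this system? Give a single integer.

Write exponents as rows I,Θ,L / cols D,i,ℓ,ΔT,X1,X2:
  I: [ 0  1  0  0 -3  1]
  Θ: [ 0  0  0  1  1  2]
  L: [ 1  0  1  0 -2 -1]
RREF → pivots at {D,i,ΔT} ⇒ r = 3
6 vars − rank 3 = 3 Π groups

3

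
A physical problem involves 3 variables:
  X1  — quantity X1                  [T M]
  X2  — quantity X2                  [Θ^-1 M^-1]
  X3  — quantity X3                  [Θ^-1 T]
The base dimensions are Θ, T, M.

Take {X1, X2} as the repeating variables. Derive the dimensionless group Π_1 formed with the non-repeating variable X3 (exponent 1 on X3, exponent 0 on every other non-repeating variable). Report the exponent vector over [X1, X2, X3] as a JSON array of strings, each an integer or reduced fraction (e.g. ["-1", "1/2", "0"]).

["-1", "-1", "1"]

Dimensional matrix (Θ×T×M by X1×X2×X3):
  Θ: [ 0 -1 -1]
  T: [ 1  0  1]
  M: [ 1 -1  0]
Echelon form has 2 nonzero rows (pivots: X1,X2)
Repeat: X1,X2; free: X3
RREF:
  r0: [   1    0    1]
  r1: [   0    1    1]
  r2: [   0    0    0]
Fix exponent of X3 at 1; solve each RREF row for its pivot's exponent:
  r0: exp(X1) + (1)·1 = 0 ⇒ exp(X1) = -1
  r1: exp(X2) + (1)·1 = 0 ⇒ exp(X2) = -1
Π_1 = X1^-1 · X2^-1 · X3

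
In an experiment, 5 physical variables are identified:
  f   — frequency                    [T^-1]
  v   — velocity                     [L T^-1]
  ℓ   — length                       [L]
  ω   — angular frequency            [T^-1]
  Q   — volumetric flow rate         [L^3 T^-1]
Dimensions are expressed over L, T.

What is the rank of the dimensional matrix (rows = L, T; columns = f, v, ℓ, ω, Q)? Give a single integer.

2

Exponent matrix [L,T] × [f,v,ℓ,ω,Q]:
  L: [ 0  1  1  0  3]
  T: [-1 -1  0 -1 -1]
RREF → pivots at {f,v} ⇒ r = 2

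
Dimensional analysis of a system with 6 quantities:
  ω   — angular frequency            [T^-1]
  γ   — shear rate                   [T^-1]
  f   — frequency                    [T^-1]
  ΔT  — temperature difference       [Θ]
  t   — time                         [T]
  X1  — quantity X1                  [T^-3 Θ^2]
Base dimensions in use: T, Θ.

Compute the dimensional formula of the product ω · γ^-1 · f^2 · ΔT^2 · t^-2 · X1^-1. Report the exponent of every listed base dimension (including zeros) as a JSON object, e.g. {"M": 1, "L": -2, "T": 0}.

{"T": -1, "Θ": 0}

Write exponents as rows T,Θ / cols ω,γ,f,ΔT,t,X1:
  T: [-1 -1 -1  0  1 -3]
  Θ: [ 0  0  0  1  0  2]
  [T]: (1)·-1+(-1)·-1+(2)·-1+(2)·0+(-2)·1+(-1)·-3 = -1
  [Θ]: (1)·0+(-1)·0+(2)·0+(2)·1+(-2)·0+(-1)·2 = 0
⇒ T^-1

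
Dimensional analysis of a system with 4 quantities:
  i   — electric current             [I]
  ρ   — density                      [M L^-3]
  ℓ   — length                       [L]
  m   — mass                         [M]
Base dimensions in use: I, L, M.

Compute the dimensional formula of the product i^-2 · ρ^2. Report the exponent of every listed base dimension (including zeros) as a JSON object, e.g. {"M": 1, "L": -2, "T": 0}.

Exponent matrix [I,L,M] × [i,ρ,ℓ,m]:
  I: [ 1  0  0  0]
  L: [ 0 -3  1  0]
  M: [ 0  1  0  1]
  [I]: (-2)·1+(2)·0 = -2
  [L]: (-2)·0+(2)·-3 = -6
  [M]: (-2)·0+(2)·1 = 2
⇒ I^-2 L^-6 M^2

{"I": -2, "L": -6, "M": 2}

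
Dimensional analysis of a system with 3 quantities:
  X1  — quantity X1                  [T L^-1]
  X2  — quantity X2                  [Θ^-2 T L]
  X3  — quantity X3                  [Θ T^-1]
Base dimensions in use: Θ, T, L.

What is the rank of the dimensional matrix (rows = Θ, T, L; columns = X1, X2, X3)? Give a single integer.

2

Exponent matrix [Θ,T,L] × [X1,X2,X3]:
  Θ: [ 0 -2  1]
  T: [ 1  1 -1]
  L: [-1  1  0]
Echelon form has 2 nonzero rows (pivots: X1,X2)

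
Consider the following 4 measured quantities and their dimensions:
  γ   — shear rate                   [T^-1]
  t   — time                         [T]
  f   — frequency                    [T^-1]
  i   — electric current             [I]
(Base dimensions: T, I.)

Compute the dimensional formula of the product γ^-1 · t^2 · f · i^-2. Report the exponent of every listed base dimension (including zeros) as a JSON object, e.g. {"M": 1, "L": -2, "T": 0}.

Write exponents as rows T,I / cols γ,t,f,i:
  T: [-1  1 -1  0]
  I: [ 0  0  0  1]
  [T]: (-1)·-1+(2)·1+(1)·-1+(-2)·0 = 2
  [I]: (-1)·0+(2)·0+(1)·0+(-2)·1 = -2
⇒ T^2 I^-2

{"T": 2, "I": -2}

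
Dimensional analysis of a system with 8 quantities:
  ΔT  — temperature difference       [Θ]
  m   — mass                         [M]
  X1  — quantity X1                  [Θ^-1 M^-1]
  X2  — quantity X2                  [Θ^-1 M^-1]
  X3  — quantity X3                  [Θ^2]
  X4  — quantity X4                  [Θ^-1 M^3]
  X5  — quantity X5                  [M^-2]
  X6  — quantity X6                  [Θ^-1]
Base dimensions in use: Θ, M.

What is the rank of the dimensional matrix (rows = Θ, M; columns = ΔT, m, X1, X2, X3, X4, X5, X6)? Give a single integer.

2

Dimensional matrix (Θ×M by ΔT×m×X1×X2×X3×X4×X5×X6):
  Θ: [ 1  0 -1 -1  2 -1  0 -1]
  M: [ 0  1 -1 -1  0  3 -2  0]
Row reduction gives pivot columns ΔT,m; rank = 2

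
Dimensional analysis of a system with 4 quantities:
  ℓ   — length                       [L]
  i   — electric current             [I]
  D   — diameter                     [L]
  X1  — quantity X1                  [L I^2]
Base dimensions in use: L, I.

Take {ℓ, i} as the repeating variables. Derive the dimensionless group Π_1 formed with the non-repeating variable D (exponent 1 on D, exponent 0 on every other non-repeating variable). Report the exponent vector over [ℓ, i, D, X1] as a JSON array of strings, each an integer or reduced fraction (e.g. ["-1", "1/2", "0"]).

Dimensional matrix (L×I by ℓ×i×D×X1):
  L: [ 1  0  1  1]
  I: [ 0  1  0  2]
RREF → pivots at {ℓ,i} ⇒ r = 2
Repeat: ℓ,i; free: D,X1
RREF:
  r0: [   1    0    1    1]
  r1: [   0    1    0    2]
Fix exponent of D at 1, X1 at 0; solve each RREF row for its pivot's exponent:
  r0: exp(ℓ) + (1)·1 = 0 ⇒ exp(ℓ) = -1
  r1: exp(i) + (0)·1 = 0 ⇒ exp(i) = 0
Π_1 = ℓ^-1 · D

["-1", "0", "1", "0"]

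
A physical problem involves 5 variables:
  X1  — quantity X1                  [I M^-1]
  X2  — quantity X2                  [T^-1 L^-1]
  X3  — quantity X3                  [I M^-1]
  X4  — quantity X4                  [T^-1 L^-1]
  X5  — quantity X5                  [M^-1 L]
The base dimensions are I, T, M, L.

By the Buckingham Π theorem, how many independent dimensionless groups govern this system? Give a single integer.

2

Dimensional matrix (I×T×M×L by X1×X2×X3×X4×X5):
  I: [ 1  0  1  0  0]
  T: [ 0 -1  0 -1  0]
  M: [-1  0 -1  0 -1]
  L: [ 0 -1  0 -1  1]
RREF → pivots at {X1,X2,X5} ⇒ r = 3
n=5, r=3 ⇒ 2 dimensionless groups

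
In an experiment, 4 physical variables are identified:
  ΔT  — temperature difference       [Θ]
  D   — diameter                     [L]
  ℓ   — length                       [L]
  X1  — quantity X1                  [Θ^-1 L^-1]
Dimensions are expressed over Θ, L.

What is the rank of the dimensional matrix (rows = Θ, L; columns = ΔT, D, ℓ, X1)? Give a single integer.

2

Dimensional matrix (Θ×L by ΔT×D×ℓ×X1):
  Θ: [ 1  0  0 -1]
  L: [ 0  1  1 -1]
Row reduction gives pivot columns ΔT,D; rank = 2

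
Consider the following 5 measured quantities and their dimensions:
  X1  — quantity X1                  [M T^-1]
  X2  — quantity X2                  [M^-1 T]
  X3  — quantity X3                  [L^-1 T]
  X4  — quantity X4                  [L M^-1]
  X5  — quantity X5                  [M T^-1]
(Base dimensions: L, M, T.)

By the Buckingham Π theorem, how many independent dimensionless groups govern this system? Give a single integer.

3

Write exponents as rows L,M,T / cols X1,X2,X3,X4,X5:
  L: [ 0  0 -1  1  0]
  M: [ 1 -1  0 -1  1]
  T: [-1  1  1  0 -1]
Echelon form has 2 nonzero rows (pivots: X1,X3)
5 vars − rank 2 = 3 Π groups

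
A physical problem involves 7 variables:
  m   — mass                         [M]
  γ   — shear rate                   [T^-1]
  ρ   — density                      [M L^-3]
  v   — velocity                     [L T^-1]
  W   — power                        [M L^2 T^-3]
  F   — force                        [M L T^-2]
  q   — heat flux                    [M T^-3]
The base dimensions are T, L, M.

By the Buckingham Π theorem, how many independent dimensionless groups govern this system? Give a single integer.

Dimensional matrix (T×L×M by m×γ×ρ×v×W×F×q):
  T: [ 0 -1  0 -1 -3 -2 -3]
  L: [ 0  0 -3  1  2  1  0]
  M: [ 1  0  1  0  1  1  1]
RREF → pivots at {m,γ,ρ} ⇒ r = 3
n=7, r=3 ⇒ 4 dimensionless groups

4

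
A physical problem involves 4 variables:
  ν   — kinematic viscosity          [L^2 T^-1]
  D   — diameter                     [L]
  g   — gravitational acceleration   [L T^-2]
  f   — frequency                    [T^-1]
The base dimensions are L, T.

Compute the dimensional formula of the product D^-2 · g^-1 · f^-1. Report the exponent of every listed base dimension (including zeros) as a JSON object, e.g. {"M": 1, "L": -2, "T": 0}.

{"L": -3, "T": 3}

Write exponents as rows L,T / cols ν,D,g,f:
  L: [ 2  1  1  0]
  T: [-1  0 -2 -1]
  [L]: (-2)·1+(-1)·1+(-1)·0 = -3
  [T]: (-2)·0+(-1)·-2+(-1)·-1 = 3
⇒ L^-3 T^3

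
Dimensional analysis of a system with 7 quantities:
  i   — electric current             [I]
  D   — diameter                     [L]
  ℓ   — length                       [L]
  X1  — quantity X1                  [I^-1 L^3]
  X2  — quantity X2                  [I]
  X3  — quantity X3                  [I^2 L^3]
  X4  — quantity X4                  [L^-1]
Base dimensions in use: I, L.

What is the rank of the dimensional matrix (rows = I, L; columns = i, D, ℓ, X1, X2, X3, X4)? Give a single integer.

2

Write exponents as rows I,L / cols i,D,ℓ,X1,X2,X3,X4:
  I: [ 1  0  0 -1  1  2  0]
  L: [ 0  1  1  3  0  3 -1]
Row reduction gives pivot columns i,D; rank = 2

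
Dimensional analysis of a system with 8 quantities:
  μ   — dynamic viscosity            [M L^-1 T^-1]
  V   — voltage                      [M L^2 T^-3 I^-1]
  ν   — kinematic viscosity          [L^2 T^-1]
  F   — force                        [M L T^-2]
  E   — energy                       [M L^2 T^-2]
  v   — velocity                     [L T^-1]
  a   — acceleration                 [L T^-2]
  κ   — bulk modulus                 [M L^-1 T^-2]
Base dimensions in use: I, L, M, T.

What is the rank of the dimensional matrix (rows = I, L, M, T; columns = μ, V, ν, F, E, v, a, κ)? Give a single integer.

4

Dimensional matrix (I×L×M×T by μ×V×ν×F×E×v×a×κ):
  I: [ 0 -1  0  0  0  0  0  0]
  L: [-1  2  2  1  2  1  1 -1]
  M: [ 1  1  0  1  1  0  0  1]
  T: [-1 -3 -1 -2 -2 -1 -2 -2]
Echelon form has 4 nonzero rows (pivots: μ,V,ν,E)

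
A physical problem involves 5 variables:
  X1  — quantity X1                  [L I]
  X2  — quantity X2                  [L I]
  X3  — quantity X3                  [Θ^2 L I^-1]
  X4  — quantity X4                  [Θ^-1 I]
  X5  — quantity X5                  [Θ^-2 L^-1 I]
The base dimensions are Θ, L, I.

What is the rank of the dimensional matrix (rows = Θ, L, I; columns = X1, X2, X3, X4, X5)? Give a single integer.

Exponent matrix [Θ,L,I] × [X1,X2,X3,X4,X5]:
  Θ: [ 0  0  2 -1 -2]
  L: [ 1  1  1  0 -1]
  I: [ 1  1 -1  1  1]
Echelon form has 2 nonzero rows (pivots: X1,X3)

2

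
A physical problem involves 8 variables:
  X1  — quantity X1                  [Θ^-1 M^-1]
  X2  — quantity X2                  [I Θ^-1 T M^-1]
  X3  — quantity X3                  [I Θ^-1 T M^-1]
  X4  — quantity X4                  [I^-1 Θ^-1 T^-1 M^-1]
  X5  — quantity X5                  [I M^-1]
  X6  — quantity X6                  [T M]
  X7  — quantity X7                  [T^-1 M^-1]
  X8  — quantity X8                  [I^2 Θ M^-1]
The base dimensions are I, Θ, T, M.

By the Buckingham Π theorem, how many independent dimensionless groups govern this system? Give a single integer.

5

Dimensional matrix (I×Θ×T×M by X1×X2×X3×X4×X5×X6×X7×X8):
  I: [ 0  1  1 -1  1  0  0  2]
  Θ: [-1 -1 -1 -1  0  0  0  1]
  T: [ 0  1  1 -1  0  1 -1  0]
  M: [-1 -1 -1 -1 -1  1 -1 -1]
Echelon form has 3 nonzero rows (pivots: X1,X2,X5)
Π count = n − r = 8 − 3 = 5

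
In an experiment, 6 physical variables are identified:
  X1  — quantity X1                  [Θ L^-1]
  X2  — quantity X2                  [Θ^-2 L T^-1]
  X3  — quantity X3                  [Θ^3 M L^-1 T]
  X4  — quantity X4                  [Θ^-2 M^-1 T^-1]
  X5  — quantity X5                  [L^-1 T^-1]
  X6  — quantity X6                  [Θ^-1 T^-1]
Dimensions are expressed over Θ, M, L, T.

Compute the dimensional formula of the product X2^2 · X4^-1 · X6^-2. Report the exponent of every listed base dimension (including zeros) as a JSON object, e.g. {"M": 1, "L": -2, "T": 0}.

Exponent matrix [Θ,M,L,T] × [X1,X2,X3,X4,X5,X6]:
  Θ: [ 1 -2  3 -2  0 -1]
  M: [ 0  0  1 -1  0  0]
  L: [-1  1 -1  0 -1  0]
  T: [ 0 -1  1 -1 -1 -1]
  [Θ]: (2)·-2+(-1)·-2+(-2)·-1 = 0
  [M]: (2)·0+(-1)·-1+(-2)·0 = 1
  [L]: (2)·1+(-1)·0+(-2)·0 = 2
  [T]: (2)·-1+(-1)·-1+(-2)·-1 = 1
⇒ M L^2 T

{"Θ": 0, "M": 1, "L": 2, "T": 1}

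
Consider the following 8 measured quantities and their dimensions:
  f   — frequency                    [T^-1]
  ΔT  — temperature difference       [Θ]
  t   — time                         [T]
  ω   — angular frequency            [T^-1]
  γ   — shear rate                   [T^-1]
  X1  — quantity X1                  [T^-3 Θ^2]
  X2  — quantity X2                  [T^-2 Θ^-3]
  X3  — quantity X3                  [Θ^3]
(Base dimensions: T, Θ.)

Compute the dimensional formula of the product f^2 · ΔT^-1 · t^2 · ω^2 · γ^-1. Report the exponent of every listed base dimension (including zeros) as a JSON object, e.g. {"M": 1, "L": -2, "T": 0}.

{"T": -1, "Θ": -1}

Exponent matrix [T,Θ] × [f,ΔT,t,ω,γ,X1,X2,X3]:
  T: [-1  0  1 -1 -1 -3 -2  0]
  Θ: [ 0  1  0  0  0  2 -3  3]
  [T]: (2)·-1+(-1)·0+(2)·1+(2)·-1+(-1)·-1 = -1
  [Θ]: (2)·0+(-1)·1+(2)·0+(2)·0+(-1)·0 = -1
⇒ T^-1 Θ^-1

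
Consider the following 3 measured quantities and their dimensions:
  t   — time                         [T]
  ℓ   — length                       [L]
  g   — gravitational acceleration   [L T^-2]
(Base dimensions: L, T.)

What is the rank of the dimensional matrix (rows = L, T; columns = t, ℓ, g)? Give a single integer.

2

Write exponents as rows L,T / cols t,ℓ,g:
  L: [ 0  1  1]
  T: [ 1  0 -2]
RREF → pivots at {t,ℓ} ⇒ r = 2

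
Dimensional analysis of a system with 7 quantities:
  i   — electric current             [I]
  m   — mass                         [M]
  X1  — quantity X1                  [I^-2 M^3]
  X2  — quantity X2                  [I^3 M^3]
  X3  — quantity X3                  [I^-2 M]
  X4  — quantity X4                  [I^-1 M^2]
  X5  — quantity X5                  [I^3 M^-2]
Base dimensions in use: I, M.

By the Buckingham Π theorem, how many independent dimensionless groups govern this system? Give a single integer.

5

Write exponents as rows I,M / cols i,m,X1,X2,X3,X4,X5:
  I: [ 1  0 -2  3 -2 -1  3]
  M: [ 0  1  3  3  1  2 -2]
Echelon form has 2 nonzero rows (pivots: i,m)
n=7, r=2 ⇒ 5 dimensionless groups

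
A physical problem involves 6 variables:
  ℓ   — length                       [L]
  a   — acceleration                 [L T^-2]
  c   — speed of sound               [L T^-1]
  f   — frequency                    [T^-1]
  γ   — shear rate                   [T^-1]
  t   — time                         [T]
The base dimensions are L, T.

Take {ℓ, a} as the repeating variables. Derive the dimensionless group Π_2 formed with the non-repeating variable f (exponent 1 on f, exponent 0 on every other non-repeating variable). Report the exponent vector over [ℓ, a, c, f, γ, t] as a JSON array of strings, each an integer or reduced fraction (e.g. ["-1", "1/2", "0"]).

Write exponents as rows L,T / cols ℓ,a,c,f,γ,t:
  L: [ 1  1  1  0  0  0]
  T: [ 0 -2 -1 -1 -1  1]
RREF → pivots at {ℓ,a} ⇒ r = 2
Pivot set = {ℓ,a}, free = {c,f,γ,t}
RREF:
  r0: [   1    0  1/2 -1/2 -1/2  1/2]
  r1: [   0    1  1/2  1/2  1/2 -1/2]
Fix exponent of f at 1, c at 0, γ at 0, t at 0; solve each RREF row for its pivot's exponent:
  r0: exp(ℓ) + (-1/2)·1 = 0 ⇒ exp(ℓ) = 1/2
  r1: exp(a) + (1/2)·1 = 0 ⇒ exp(a) = -1/2
Π_2 = ℓ^(1/2) · a^(-1/2) · f

["1/2", "-1/2", "0", "1", "0", "0"]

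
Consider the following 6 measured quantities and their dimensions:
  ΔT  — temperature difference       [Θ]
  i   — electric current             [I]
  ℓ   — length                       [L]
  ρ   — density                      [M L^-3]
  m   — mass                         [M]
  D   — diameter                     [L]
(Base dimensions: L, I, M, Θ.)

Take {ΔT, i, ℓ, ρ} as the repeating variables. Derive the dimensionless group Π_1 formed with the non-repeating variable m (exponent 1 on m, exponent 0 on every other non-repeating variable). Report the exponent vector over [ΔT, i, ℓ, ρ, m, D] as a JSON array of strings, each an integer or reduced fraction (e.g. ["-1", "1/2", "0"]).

Write exponents as rows L,I,M,Θ / cols ΔT,i,ℓ,ρ,m,D:
  L: [ 0  0  1 -3  0  1]
  I: [ 0  1  0  0  0  0]
  M: [ 0  0  0  1  1  0]
  Θ: [ 1  0  0  0  0  0]
Row reduction gives pivot columns ΔT,i,ℓ,ρ; rank = 4
Repeat: ΔT,i,ℓ,ρ; free: m,D
RREF:
  r0: [   1    0    0    0    0    0]
  r1: [   0    1    0    0    0    0]
  r2: [   0    0    1    0    3    1]
  r3: [   0    0    0    1    1    0]
Fix exponent of m at 1, D at 0; solve each RREF row for its pivot's exponent:
  r0: exp(ΔT) + (0)·1 = 0 ⇒ exp(ΔT) = 0
  r1: exp(i) + (0)·1 = 0 ⇒ exp(i) = 0
  r2: exp(ℓ) + (3)·1 = 0 ⇒ exp(ℓ) = -3
  r3: exp(ρ) + (1)·1 = 0 ⇒ exp(ρ) = -1
Π_1 = ℓ^-3 · ρ^-1 · m

["0", "0", "-3", "-1", "1", "0"]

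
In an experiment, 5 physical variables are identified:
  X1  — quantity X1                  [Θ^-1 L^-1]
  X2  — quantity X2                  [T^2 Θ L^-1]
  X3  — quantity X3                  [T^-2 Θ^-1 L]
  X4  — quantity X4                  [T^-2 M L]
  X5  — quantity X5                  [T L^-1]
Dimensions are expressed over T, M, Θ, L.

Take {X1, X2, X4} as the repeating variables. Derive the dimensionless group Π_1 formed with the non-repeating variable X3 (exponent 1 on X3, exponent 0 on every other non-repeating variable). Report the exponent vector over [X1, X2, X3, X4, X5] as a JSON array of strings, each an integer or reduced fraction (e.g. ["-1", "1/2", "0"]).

["0", "1", "1", "0", "0"]

Exponent matrix [T,M,Θ,L] × [X1,X2,X3,X4,X5]:
  T: [ 0  2 -2 -2  1]
  M: [ 0  0  0  1  0]
  Θ: [-1  1 -1  0  0]
  L: [-1 -1  1  1 -1]
Row reduction gives pivot columns X1,X2,X4; rank = 3
Repeat: X1,X2,X4; free: X3,X5
RREF:
  r0: [   1    0    0    0  1/2]
  r1: [   0    1   -1    0  1/2]
  r2: [   0    0    0    1    0]
  r3: [   0    0    0    0    0]
Fix exponent of X3 at 1, X5 at 0; solve each RREF row for its pivot's exponent:
  r0: exp(X1) + (0)·1 = 0 ⇒ exp(X1) = 0
  r1: exp(X2) + (-1)·1 = 0 ⇒ exp(X2) = 1
  r2: exp(X4) + (0)·1 = 0 ⇒ exp(X4) = 0
Π_1 = X2 · X3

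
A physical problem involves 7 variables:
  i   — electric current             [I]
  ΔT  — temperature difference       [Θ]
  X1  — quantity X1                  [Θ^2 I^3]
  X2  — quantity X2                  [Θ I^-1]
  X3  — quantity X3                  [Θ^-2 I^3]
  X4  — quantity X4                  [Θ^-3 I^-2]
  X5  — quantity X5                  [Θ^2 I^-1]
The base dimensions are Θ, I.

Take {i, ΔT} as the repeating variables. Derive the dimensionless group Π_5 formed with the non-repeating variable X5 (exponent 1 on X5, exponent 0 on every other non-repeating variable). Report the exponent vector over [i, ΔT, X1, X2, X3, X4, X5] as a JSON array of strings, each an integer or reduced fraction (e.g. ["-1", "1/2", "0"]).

["1", "-2", "0", "0", "0", "0", "1"]

Dimensional matrix (Θ×I by i×ΔT×X1×X2×X3×X4×X5):
  Θ: [ 0  1  2  1 -2 -3  2]
  I: [ 1  0  3 -1  3 -2 -1]
RREF → pivots at {i,ΔT} ⇒ r = 2
Repeat: i,ΔT; free: X1,X2,X3,X4,X5
RREF:
  r0: [   1    0    3   -1    3   -2   -1]
  r1: [   0    1    2    1   -2   -3    2]
Fix exponent of X5 at 1, X1 at 0, X2 at 0, X3 at 0, X4 at 0; solve each RREF row for its pivot's exponent:
  r0: exp(i) + (-1)·1 = 0 ⇒ exp(i) = 1
  r1: exp(ΔT) + (2)·1 = 0 ⇒ exp(ΔT) = -2
Π_5 = i · ΔT^-2 · X5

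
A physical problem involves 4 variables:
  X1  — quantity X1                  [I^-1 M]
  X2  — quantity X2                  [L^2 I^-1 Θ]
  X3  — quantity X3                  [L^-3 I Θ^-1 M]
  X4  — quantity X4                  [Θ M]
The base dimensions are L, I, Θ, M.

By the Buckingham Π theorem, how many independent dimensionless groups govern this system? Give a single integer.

1

Write exponents as rows L,I,Θ,M / cols X1,X2,X3,X4:
  L: [ 0  2 -3  0]
  I: [-1 -1  1  0]
  Θ: [ 0  1 -1  1]
  M: [ 1  0  1  1]
Row reduction gives pivot columns X1,X2,X3; rank = 3
4 vars − rank 3 = 1 Π group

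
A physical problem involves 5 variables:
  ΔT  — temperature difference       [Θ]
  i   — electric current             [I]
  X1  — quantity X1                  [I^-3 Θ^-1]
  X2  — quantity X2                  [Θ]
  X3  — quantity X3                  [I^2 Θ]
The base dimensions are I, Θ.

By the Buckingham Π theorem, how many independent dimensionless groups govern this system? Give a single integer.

3

Write exponents as rows I,Θ / cols ΔT,i,X1,X2,X3:
  I: [ 0  1 -3  0  2]
  Θ: [ 1  0 -1  1  1]
RREF → pivots at {ΔT,i} ⇒ r = 2
n=5, r=2 ⇒ 3 dimensionless groups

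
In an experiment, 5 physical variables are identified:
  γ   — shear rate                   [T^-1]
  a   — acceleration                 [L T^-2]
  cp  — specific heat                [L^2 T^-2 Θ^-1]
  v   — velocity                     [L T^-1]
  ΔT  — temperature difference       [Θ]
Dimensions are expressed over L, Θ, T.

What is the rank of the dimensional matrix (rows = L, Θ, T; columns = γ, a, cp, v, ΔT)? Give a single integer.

Exponent matrix [L,Θ,T] × [γ,a,cp,v,ΔT]:
  L: [ 0  1  2  1  0]
  Θ: [ 0  0 -1  0  1]
  T: [-1 -2 -2 -1  0]
RREF → pivots at {γ,a,cp} ⇒ r = 3

3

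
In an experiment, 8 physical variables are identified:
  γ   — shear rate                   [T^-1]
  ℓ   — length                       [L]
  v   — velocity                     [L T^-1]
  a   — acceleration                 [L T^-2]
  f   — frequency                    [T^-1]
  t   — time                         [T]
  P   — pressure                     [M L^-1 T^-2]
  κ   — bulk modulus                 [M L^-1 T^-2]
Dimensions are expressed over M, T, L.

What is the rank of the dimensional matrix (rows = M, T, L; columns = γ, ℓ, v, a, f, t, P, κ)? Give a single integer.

3

Write exponents as rows M,T,L / cols γ,ℓ,v,a,f,t,P,κ:
  M: [ 0  0  0  0  0  0  1  1]
  T: [-1  0 -1 -2 -1  1 -2 -2]
  L: [ 0  1  1  1  0  0 -1 -1]
Row reduction gives pivot columns γ,ℓ,P; rank = 3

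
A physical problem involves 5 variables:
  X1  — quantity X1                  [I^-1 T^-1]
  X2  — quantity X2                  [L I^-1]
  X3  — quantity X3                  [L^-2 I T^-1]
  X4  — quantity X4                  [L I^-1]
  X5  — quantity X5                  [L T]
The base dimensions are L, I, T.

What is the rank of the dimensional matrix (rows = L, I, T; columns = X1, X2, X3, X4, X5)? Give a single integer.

Exponent matrix [L,I,T] × [X1,X2,X3,X4,X5]:
  L: [ 0  1 -2  1  1]
  I: [-1 -1  1 -1  0]
  T: [-1  0 -1  0  1]
Row reduction gives pivot columns X1,X2; rank = 2

2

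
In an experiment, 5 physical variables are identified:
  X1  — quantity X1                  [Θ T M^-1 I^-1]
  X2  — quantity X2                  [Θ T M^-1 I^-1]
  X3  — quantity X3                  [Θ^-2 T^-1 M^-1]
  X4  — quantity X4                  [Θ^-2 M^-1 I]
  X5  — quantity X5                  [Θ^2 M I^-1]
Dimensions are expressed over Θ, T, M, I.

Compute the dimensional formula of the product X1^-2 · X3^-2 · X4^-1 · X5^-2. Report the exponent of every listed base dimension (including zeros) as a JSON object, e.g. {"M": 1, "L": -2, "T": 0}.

Exponent matrix [Θ,T,M,I] × [X1,X2,X3,X4,X5]:
  Θ: [ 1  1 -2 -2  2]
  T: [ 1  1 -1  0  0]
  M: [-1 -1 -1 -1  1]
  I: [-1 -1  0  1 -1]
  [Θ]: (-2)·1+(-2)·-2+(-1)·-2+(-2)·2 = 0
  [T]: (-2)·1+(-2)·-1+(-1)·0+(-2)·0 = 0
  [M]: (-2)·-1+(-2)·-1+(-1)·-1+(-2)·1 = 3
  [I]: (-2)·-1+(-2)·0+(-1)·1+(-2)·-1 = 3
⇒ M^3 I^3

{"Θ": 0, "T": 0, "M": 3, "I": 3}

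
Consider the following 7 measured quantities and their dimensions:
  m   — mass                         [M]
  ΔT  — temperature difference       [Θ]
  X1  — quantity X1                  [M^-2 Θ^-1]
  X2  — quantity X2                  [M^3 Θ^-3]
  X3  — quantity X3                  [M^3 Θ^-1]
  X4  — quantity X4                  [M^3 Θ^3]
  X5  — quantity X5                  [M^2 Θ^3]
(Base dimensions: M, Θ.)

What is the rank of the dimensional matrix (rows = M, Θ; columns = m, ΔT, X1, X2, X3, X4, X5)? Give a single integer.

2

Exponent matrix [M,Θ] × [m,ΔT,X1,X2,X3,X4,X5]:
  M: [ 1  0 -2  3  3  3  2]
  Θ: [ 0  1 -1 -3 -1  3  3]
RREF → pivots at {m,ΔT} ⇒ r = 2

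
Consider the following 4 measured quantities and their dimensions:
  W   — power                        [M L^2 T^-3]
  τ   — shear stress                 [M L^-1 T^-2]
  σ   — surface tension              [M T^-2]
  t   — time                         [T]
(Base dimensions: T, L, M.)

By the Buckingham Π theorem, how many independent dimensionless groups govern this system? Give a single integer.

Write exponents as rows T,L,M / cols W,τ,σ,t:
  T: [-3 -2 -2  1]
  L: [ 2 -1  0  0]
  M: [ 1  1  1  0]
RREF → pivots at {W,τ,σ} ⇒ r = 3
Π count = n − r = 4 − 3 = 1

1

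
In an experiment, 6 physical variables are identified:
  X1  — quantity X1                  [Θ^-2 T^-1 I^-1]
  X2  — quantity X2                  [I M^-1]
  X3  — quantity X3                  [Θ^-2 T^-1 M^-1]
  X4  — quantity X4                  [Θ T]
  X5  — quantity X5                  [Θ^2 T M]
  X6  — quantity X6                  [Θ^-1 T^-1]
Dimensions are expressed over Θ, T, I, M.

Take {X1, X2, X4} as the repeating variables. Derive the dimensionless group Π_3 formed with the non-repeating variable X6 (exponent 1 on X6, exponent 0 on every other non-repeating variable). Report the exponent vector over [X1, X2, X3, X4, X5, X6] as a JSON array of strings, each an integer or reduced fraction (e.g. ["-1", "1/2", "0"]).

Write exponents as rows Θ,T,I,M / cols X1,X2,X3,X4,X5,X6:
  Θ: [-2  0 -2  1  2 -1]
  T: [-1  0 -1  1  1 -1]
  I: [-1  1  0  0  0  0]
  M: [ 0 -1 -1  0  1  0]
Echelon form has 3 nonzero rows (pivots: X1,X2,X4)
Pivot set = {X1,X2,X4}, free = {X3,X5,X6}
RREF:
  r0: [   1    0    1    0   -1    0]
  r1: [   0    1    1    0   -1    0]
  r2: [   0    0    0    1    0   -1]
  r3: [   0    0    0    0    0    0]
Fix exponent of X6 at 1, X3 at 0, X5 at 0; solve each RREF row for its pivot's exponent:
  r0: exp(X1) + (0)·1 = 0 ⇒ exp(X1) = 0
  r1: exp(X2) + (0)·1 = 0 ⇒ exp(X2) = 0
  r2: exp(X4) + (-1)·1 = 0 ⇒ exp(X4) = 1
Π_3 = X4 · X6

["0", "0", "0", "1", "0", "1"]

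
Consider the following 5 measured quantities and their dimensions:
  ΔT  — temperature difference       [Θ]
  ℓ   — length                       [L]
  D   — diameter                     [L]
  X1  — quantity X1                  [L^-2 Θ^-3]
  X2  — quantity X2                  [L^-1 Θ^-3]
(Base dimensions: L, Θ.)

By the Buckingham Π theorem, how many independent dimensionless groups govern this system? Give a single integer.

3

Dimensional matrix (L×Θ by ΔT×ℓ×D×X1×X2):
  L: [ 0  1  1 -2 -1]
  Θ: [ 1  0  0 -3 -3]
Row reduction gives pivot columns ΔT,ℓ; rank = 2
Π count = n − r = 5 − 2 = 3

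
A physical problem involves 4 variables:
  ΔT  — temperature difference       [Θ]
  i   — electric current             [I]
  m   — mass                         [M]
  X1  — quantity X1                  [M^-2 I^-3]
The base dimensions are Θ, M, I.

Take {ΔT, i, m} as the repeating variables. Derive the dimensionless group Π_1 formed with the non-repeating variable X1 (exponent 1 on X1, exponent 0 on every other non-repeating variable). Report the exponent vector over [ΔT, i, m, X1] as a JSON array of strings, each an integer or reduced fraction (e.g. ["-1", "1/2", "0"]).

["0", "3", "2", "1"]

Exponent matrix [Θ,M,I] × [ΔT,i,m,X1]:
  Θ: [ 1  0  0  0]
  M: [ 0  0  1 -2]
  I: [ 0  1  0 -3]
RREF → pivots at {ΔT,i,m} ⇒ r = 3
Repeat: ΔT,i,m; free: X1
RREF:
  r0: [   1    0    0    0]
  r1: [   0    1    0   -3]
  r2: [   0    0    1   -2]
Fix exponent of X1 at 1; solve each RREF row for its pivot's exponent:
  r0: exp(ΔT) + (0)·1 = 0 ⇒ exp(ΔT) = 0
  r1: exp(i) + (-3)·1 = 0 ⇒ exp(i) = 3
  r2: exp(m) + (-2)·1 = 0 ⇒ exp(m) = 2
Π_1 = i^3 · m^2 · X1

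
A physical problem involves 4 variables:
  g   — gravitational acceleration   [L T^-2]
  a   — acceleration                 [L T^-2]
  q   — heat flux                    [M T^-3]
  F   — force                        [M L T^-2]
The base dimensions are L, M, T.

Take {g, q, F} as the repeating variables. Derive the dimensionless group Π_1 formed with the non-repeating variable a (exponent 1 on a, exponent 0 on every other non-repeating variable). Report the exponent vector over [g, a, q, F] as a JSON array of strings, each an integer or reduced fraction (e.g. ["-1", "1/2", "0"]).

Dimensional matrix (L×M×T by g×a×q×F):
  L: [ 1  1  0  1]
  M: [ 0  0  1  1]
  T: [-2 -2 -3 -2]
Echelon form has 3 nonzero rows (pivots: g,q,F)
Pivot set = {g,q,F}, free = {a}
RREF:
  r0: [   1    1    0    0]
  r1: [   0    0    1    0]
  r2: [   0    0    0    1]
Fix exponent of a at 1; solve each RREF row for its pivot's exponent:
  r0: exp(g) + (1)·1 = 0 ⇒ exp(g) = -1
  r1: exp(q) + (0)·1 = 0 ⇒ exp(q) = 0
  r2: exp(F) + (0)·1 = 0 ⇒ exp(F) = 0
Π_1 = g^-1 · a

["-1", "1", "0", "0"]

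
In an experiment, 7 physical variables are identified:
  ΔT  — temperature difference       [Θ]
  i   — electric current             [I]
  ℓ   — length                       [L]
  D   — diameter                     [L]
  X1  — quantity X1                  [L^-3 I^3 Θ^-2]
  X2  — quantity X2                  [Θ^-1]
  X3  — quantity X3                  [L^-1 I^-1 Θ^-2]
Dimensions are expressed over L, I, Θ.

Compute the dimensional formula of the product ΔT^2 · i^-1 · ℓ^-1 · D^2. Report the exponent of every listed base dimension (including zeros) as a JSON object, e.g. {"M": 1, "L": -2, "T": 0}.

{"L": 1, "I": -1, "Θ": 2}

Dimensional matrix (L×I×Θ by ΔT×i×ℓ×D×X1×X2×X3):
  L: [ 0  0  1  1 -3  0 -1]
  I: [ 0  1  0  0  3  0 -1]
  Θ: [ 1  0  0  0 -2 -1 -2]
  [L]: (2)·0+(-1)·0+(-1)·1+(2)·1 = 1
  [I]: (2)·0+(-1)·1+(-1)·0+(2)·0 = -1
  [Θ]: (2)·1+(-1)·0+(-1)·0+(2)·0 = 2
⇒ L I^-1 Θ^2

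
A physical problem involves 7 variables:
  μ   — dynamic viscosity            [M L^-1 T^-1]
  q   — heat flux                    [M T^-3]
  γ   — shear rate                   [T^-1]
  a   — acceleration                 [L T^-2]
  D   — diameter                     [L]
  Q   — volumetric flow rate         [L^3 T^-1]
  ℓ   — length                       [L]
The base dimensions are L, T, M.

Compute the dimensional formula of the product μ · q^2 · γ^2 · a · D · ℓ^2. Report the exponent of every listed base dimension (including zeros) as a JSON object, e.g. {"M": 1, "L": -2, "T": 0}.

Dimensional matrix (L×T×M by μ×q×γ×a×D×Q×ℓ):
  L: [-1  0  0  1  1  3  1]
  T: [-1 -3 -1 -2  0 -1  0]
  M: [ 1  1  0  0  0  0  0]
  [L]: (1)·-1+(2)·0+(2)·0+(1)·1+(1)·1+(2)·1 = 3
  [T]: (1)·-1+(2)·-3+(2)·-1+(1)·-2+(1)·0+(2)·0 = -11
  [M]: (1)·1+(2)·1+(2)·0+(1)·0+(1)·0+(2)·0 = 3
⇒ L^3 T^-11 M^3

{"L": 3, "T": -11, "M": 3}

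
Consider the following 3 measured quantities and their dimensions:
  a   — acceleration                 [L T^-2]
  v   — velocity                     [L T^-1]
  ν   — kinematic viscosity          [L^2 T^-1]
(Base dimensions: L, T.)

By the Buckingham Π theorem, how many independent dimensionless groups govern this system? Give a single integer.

Exponent matrix [L,T] × [a,v,ν]:
  L: [ 1  1  2]
  T: [-2 -1 -1]
RREF → pivots at {a,v} ⇒ r = 2
n=3, r=2 ⇒ 1 dimensionless group

1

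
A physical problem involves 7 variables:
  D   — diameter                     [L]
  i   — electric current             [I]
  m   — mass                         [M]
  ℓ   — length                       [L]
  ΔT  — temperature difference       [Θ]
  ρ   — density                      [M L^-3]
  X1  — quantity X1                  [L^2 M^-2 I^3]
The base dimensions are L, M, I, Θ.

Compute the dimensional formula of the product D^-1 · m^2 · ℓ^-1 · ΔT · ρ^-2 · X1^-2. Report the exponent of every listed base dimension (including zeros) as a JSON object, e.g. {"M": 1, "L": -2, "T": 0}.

{"L": 0, "M": 4, "I": -6, "Θ": 1}

Dimensional matrix (L×M×I×Θ by D×i×m×ℓ×ΔT×ρ×X1):
  L: [ 1  0  0  1  0 -3  2]
  M: [ 0  0  1  0  0  1 -2]
  I: [ 0  1  0  0  0  0  3]
  Θ: [ 0  0  0  0  1  0  0]
  [L]: (-1)·1+(2)·0+(-1)·1+(1)·0+(-2)·-3+(-2)·2 = 0
  [M]: (-1)·0+(2)·1+(-1)·0+(1)·0+(-2)·1+(-2)·-2 = 4
  [I]: (-1)·0+(2)·0+(-1)·0+(1)·0+(-2)·0+(-2)·3 = -6
  [Θ]: (-1)·0+(2)·0+(-1)·0+(1)·1+(-2)·0+(-2)·0 = 1
⇒ M^4 I^-6 Θ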